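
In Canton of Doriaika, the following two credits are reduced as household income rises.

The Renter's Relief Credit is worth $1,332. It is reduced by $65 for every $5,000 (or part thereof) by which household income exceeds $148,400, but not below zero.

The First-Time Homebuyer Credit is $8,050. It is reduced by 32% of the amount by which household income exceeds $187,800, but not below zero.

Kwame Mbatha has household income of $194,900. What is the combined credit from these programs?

Renter's Relief Credit: income exceeds $148,400 by $46,500, which is 10 full-or-partial $5,000 increments; reduction = 10 × $65 = $650, leaving $682.
First-Time Homebuyer Credit: 32% of the $7,100 excess over $187,800 is $2,272; credit = $8,050 − $2,272 = $5,778.
Total: $682 + $5,778 = $6,460.

$6,460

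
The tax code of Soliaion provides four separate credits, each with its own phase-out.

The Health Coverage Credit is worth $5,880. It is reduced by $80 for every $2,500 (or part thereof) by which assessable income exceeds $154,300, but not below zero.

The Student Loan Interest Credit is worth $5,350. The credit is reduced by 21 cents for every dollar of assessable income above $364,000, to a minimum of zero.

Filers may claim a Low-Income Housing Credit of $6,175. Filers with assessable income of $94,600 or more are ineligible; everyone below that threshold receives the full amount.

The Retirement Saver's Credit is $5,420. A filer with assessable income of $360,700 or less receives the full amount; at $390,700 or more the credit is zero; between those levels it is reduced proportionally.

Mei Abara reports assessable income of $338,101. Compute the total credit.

Health Coverage Credit: income exceeds $154,300 by $183,801 → 74 increments × $80 = $5,920 ≥ base, so the credit is $0.
Student Loan Interest Credit: $338,101 is at or below the $364,000 threshold, so the full $5,350 applies.
Low-Income Housing Credit: $338,101 meets or exceeds the $94,600 cutoff, so the credit is $0.
Retirement Saver's Credit: $338,101 is at or below the $360,700 threshold, so the full $5,420 applies.
Total: $0 + $5,350 + $0 + $5,420 = $10,770.

$10,770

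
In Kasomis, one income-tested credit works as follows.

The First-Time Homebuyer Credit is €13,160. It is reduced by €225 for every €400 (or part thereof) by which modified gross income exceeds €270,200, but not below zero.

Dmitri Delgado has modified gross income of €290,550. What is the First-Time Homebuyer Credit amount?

First-Time Homebuyer Credit: income exceeds €270,200 by €20,350, which is 51 full-or-partial €400 increments; reduction = 51 × €225 = €11,475, leaving €1,685.

€1,685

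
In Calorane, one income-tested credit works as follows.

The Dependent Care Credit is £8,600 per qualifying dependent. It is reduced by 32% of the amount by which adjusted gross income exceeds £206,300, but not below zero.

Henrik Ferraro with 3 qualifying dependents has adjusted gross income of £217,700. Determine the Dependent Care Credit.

£22,152

Dependent Care Credit: base = 3 × £8,600 = £25,800. 32% of the £11,400 excess over £206,300 is £3,648; credit = £25,800 − £3,648 = £22,152.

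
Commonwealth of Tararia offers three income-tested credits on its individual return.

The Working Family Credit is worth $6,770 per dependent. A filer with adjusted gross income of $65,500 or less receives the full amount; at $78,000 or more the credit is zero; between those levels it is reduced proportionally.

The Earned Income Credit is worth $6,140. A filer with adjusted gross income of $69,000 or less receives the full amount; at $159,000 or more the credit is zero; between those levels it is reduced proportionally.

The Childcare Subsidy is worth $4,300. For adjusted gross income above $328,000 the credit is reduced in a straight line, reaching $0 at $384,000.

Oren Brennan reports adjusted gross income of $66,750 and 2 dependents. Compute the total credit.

$22,626

Working Family Credit: base = 2 × $6,770 = $13,540. $66,750 is $1,250 into a $12,500 phase-out range, leaving 11,250/12,500 of the credit: $13,540 × 11,250/12,500 = $12,186.
Earned Income Credit: $66,750 is at or below the $69,000 threshold, so the full $6,140 applies.
Childcare Subsidy: $66,750 is at or below the $328,000 threshold, so the full $4,300 applies.
Total: $12,186 + $6,140 + $4,300 = $22,626.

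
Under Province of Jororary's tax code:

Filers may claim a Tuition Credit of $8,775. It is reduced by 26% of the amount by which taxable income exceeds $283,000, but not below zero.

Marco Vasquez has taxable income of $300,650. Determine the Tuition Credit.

Tuition Credit: 26% of the $17,650 excess over $283,000 is $4,589; credit = $8,775 − $4,589 = $4,186.

$4,186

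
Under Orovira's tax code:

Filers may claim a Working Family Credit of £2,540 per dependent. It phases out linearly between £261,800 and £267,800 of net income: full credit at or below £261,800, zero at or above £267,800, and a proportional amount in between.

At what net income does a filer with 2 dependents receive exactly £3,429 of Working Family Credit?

£263,750

Full credit = 2 × £2,540 = £5,080.
£3,429 is 3,429/5,080 of the full £5,080, so 1,651/5,080 of the £6,000 range has been used: income = £261,800 + £6,000 × 1,651/5,080 = £263,750.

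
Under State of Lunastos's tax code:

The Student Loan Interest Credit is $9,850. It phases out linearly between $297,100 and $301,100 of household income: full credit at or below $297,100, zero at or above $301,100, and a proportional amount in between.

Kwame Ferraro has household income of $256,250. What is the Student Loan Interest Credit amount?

Student Loan Interest Credit: $256,250 is at or below the $297,100 threshold, so the full $9,850 applies.

$9,850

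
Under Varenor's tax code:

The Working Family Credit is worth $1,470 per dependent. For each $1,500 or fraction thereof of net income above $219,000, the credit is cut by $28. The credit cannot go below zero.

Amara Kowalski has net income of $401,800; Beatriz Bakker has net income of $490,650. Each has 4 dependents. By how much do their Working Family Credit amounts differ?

$1,680

Amara ($401,800): Working Family Credit: base = 4 × $1,470 = $5,880. income exceeds $219,000 by $182,800, which is 122 full-or-partial $1,500 increments; reduction = 122 × $28 = $3,416, leaving $2,464.
Beatriz ($490,650): Working Family Credit: base = 4 × $1,470 = $5,880. income exceeds $219,000 by $271,650, which is 182 full-or-partial $1,500 increments; reduction = 182 × $28 = $5,096, leaving $784.
Difference: |$2,464 − $784| = $1,680.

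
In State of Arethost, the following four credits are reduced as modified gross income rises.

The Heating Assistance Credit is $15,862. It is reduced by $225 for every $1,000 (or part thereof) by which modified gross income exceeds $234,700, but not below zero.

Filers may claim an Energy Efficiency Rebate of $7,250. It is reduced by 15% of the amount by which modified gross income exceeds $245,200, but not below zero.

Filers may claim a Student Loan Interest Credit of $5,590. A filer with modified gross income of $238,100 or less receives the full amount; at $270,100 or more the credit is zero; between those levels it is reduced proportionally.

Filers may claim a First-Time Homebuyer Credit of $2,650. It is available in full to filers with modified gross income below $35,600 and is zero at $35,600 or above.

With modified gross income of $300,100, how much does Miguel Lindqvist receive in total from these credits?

$1,012

Heating Assistance Credit: income exceeds $234,700 by $65,400, which is 66 full-or-partial $1,000 increments; reduction = 66 × $225 = $14,850, leaving $1,012.
Energy Efficiency Rebate: 15% of the $54,900 excess over $245,200 is $8,235 ≥ base, so the credit is $0.
Student Loan Interest Credit: $300,100 is at or above $270,100, so the credit is $0.
First-Time Homebuyer Credit: $300,100 meets or exceeds the $35,600 cutoff, so the credit is $0.
Total: $1,012 + $0 + $0 + $0 = $1,012.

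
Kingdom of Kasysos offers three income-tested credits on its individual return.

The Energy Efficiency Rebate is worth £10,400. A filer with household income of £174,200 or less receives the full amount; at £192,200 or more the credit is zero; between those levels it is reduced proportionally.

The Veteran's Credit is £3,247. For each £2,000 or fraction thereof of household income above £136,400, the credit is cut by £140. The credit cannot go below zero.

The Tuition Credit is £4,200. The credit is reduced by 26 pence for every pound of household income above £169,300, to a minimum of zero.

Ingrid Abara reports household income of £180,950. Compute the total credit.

Energy Efficiency Rebate: £180,950 is £6,750 into a £18,000 phase-out range, leaving 11,250/18,000 of the credit: £10,400 × 11,250/18,000 = £6,500.
Veteran's Credit: income exceeds £136,400 by £44,550, which is 23 full-or-partial £2,000 increments; reduction = 23 × £140 = £3,220, leaving £27.
Tuition Credit: 26% of the £11,650 excess over £169,300 is £3,029; credit = £4,200 − £3,029 = £1,171.
Total: £6,500 + £27 + £1,171 = £7,698.

£7,698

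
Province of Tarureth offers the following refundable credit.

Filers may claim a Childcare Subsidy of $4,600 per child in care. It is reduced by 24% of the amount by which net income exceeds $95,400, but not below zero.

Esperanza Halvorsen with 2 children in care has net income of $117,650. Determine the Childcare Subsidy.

$3,860

Childcare Subsidy: base = 2 × $4,600 = $9,200. 24% of the $22,250 excess over $95,400 is $5,340; credit = $9,200 − $5,340 = $3,860.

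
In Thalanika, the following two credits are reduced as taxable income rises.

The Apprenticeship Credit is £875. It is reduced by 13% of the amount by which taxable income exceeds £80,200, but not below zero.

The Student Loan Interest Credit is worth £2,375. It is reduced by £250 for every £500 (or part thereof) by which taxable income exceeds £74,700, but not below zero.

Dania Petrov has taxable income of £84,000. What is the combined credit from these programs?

£381

Apprenticeship Credit: 13% of the £3,800 excess over £80,200 is £494; credit = £875 − £494 = £381.
Student Loan Interest Credit: income exceeds £74,700 by £9,300 → 19 increments × £250 = £4,750 ≥ base, so the credit is £0.
Total: £381 + £0 = £381.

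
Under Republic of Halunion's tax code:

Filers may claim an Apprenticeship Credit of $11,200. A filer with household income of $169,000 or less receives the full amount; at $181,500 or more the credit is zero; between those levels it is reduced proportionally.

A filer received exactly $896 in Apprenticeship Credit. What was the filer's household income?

$180,500

$896 is 896/11,200 of the full $11,200, so 10,304/11,200 of the $12,500 range has been used: income = $169,000 + $12,500 × 10,304/11,200 = $180,500.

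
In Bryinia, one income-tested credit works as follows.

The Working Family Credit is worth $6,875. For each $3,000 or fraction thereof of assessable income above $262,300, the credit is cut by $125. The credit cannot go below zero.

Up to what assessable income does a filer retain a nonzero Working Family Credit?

$424,300

After 54 increments the reduction is 54 × $125 = $6,750, leaving $125; one more increment wipes it out. Increment 54 ends at excess 54 × $3,000 = $162,000, so the highest qualifying income is $262,300 + $162,000 = $424,300.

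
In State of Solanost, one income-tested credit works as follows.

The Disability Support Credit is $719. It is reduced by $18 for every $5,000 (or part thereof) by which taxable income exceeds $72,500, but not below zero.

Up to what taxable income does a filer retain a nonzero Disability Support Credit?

$267,500

After 39 increments the reduction is 39 × $18 = $702, leaving $17; one more increment wipes it out. Increment 39 ends at excess 39 × $5,000 = $195,000, so the highest qualifying income is $72,500 + $195,000 = $267,500.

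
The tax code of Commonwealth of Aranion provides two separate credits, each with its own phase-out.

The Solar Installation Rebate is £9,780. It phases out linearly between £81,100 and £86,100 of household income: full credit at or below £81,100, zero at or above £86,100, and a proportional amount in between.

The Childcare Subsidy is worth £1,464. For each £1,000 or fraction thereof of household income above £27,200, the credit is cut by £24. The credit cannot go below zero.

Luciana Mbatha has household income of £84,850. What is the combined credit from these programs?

£2,517

Solar Installation Rebate: £84,850 is £3,750 into a £5,000 phase-out range, leaving 1,250/5,000 of the credit: £9,780 × 1,250/5,000 = £2,445.
Childcare Subsidy: income exceeds £27,200 by £57,650, which is 58 full-or-partial £1,000 increments; reduction = 58 × £24 = £1,392, leaving £72.
Total: £2,445 + £72 = £2,517.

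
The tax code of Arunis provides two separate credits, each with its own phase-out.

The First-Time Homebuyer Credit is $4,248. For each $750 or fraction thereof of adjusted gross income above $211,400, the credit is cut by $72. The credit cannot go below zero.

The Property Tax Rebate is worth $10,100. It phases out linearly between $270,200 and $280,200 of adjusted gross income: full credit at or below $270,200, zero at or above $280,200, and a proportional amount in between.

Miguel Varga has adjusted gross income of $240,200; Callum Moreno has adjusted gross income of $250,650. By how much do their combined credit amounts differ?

Miguel ($240,200): First-Time Homebuyer Credit: income exceeds $211,400 by $28,800, which is 39 full-or-partial $750 increments; reduction = 39 × $72 = $2,808, leaving $1,440. Property Tax Rebate: $240,200 is at or below the $270,200 threshold, so the full $10,100 applies. total $1,440 + $10,100 = $11,540
Callum ($250,650): First-Time Homebuyer Credit: income exceeds $211,400 by $39,250, which is 53 full-or-partial $750 increments; reduction = 53 × $72 = $3,816, leaving $432. Property Tax Rebate: $250,650 is at or below the $270,200 threshold, so the full $10,100 applies. total $432 + $10,100 = $10,532
Difference: |$11,540 − $10,532| = $1,008.

$1,008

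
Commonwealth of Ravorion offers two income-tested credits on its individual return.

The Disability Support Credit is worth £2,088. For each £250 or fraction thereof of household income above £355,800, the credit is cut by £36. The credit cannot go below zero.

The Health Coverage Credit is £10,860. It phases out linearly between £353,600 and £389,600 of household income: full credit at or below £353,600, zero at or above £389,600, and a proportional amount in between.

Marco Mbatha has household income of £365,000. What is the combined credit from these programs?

Disability Support Credit: income exceeds £355,800 by £9,200, which is 37 full-or-partial £250 increments; reduction = 37 × £36 = £1,332, leaving £756.
Health Coverage Credit: £365,000 is £11,400 into a £36,000 phase-out range, leaving 24,600/36,000 of the credit: £10,860 × 24,600/36,000 = £7,421.
Total: £756 + £7,421 = £8,177.

£8,177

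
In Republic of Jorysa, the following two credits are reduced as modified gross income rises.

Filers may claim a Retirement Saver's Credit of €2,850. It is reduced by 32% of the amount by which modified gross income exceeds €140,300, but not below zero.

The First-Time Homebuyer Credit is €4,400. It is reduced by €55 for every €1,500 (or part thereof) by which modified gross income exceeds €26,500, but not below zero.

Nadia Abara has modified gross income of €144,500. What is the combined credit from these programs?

€1,561

Retirement Saver's Credit: 32% of the €4,200 excess over €140,300 is €1,344; credit = €2,850 − €1,344 = €1,506.
First-Time Homebuyer Credit: income exceeds €26,500 by €118,000, which is 79 full-or-partial €1,500 increments; reduction = 79 × €55 = €4,345, leaving €55.
Total: €1,506 + €55 = €1,561.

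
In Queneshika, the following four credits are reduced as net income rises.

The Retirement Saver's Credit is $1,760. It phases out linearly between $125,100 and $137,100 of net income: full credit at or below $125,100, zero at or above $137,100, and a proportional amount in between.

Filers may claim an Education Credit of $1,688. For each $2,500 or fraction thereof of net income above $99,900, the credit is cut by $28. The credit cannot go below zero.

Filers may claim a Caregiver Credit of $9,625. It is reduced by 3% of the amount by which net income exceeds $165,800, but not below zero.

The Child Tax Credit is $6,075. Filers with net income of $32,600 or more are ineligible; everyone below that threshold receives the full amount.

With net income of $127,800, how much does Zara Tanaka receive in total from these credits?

Retirement Saver's Credit: $127,800 is $2,700 into a $12,000 phase-out range, leaving 9,300/12,000 of the credit: $1,760 × 9,300/12,000 = $1,364.
Education Credit: income exceeds $99,900 by $27,900, which is 12 full-or-partial $2,500 increments; reduction = 12 × $28 = $336, leaving $1,352.
Caregiver Credit: $127,800 is at or below the $165,800 threshold, so the full $9,625 applies.
Child Tax Credit: $127,800 meets or exceeds the $32,600 cutoff, so the credit is $0.
Total: $1,364 + $1,352 + $9,625 + $0 = $12,341.

$12,341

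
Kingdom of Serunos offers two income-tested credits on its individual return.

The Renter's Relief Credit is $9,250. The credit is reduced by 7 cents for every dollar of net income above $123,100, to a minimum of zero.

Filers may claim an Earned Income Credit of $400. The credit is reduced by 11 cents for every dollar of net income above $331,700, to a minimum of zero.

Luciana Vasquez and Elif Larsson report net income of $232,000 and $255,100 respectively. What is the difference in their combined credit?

Luciana ($232,000): Renter's Relief Credit: 7% of the $108,900 excess over $123,100 is $7,623; credit = $9,250 − $7,623 = $1,627. Earned Income Credit: $232,000 is at or below the $331,700 threshold, so the full $400 applies. total $1,627 + $400 = $2,027
Elif ($255,100): Renter's Relief Credit: 7% of the $132,000 excess over $123,100 is $9,240; credit = $9,250 − $9,240 = $10. Earned Income Credit: $255,100 is at or below the $331,700 threshold, so the full $400 applies. total $10 + $400 = $410
Difference: |$2,027 − $410| = $1,617.

$1,617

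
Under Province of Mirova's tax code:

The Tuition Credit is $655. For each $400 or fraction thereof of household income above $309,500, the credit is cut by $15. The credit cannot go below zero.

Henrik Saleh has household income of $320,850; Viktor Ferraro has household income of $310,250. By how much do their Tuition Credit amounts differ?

$405

Henrik ($320,850): Tuition Credit: income exceeds $309,500 by $11,350, which is 29 full-or-partial $400 increments; reduction = 29 × $15 = $435, leaving $220.
Viktor ($310,250): Tuition Credit: income exceeds $309,500 by $750, which is 2 full-or-partial $400 increments; reduction = 2 × $15 = $30, leaving $625.
Difference: |$220 − $625| = $405.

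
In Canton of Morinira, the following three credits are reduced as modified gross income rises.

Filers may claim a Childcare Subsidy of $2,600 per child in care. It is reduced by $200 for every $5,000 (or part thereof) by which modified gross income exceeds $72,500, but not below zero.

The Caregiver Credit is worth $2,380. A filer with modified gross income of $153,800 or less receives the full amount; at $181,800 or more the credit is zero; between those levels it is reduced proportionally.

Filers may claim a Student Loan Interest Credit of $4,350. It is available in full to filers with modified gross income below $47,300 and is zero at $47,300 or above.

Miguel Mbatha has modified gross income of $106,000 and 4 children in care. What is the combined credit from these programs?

$11,380

Childcare Subsidy: base = 4 × $2,600 = $10,400. income exceeds $72,500 by $33,500, which is 7 full-or-partial $5,000 increments; reduction = 7 × $200 = $1,400, leaving $9,000.
Caregiver Credit: $106,000 is at or below the $153,800 threshold, so the full $2,380 applies.
Student Loan Interest Credit: $106,000 meets or exceeds the $47,300 cutoff, so the credit is $0.
Total: $9,000 + $2,380 + $0 = $11,380.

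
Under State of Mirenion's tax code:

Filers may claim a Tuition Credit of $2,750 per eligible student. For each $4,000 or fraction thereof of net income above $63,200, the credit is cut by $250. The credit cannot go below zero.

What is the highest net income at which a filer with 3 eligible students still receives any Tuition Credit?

Full credit = 3 × $2,750 = $8,250.
After 32 increments the reduction is 32 × $250 = $8,000, leaving $250; one more increment wipes it out. Increment 32 ends at excess 32 × $4,000 = $128,000, so the highest qualifying income is $63,200 + $128,000 = $191,200.

$191,200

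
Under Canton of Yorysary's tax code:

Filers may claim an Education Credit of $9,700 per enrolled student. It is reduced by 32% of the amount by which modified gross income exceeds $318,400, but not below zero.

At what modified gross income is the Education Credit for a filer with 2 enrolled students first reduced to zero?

Full credit = 2 × $9,700 = $19,400.
The credit falls by 32% of each dollar above $318,400, so it reaches zero when the excess is $19,400 / 32% = $60,625: income = $318,400 + $60,625 = $379,025.

$379,025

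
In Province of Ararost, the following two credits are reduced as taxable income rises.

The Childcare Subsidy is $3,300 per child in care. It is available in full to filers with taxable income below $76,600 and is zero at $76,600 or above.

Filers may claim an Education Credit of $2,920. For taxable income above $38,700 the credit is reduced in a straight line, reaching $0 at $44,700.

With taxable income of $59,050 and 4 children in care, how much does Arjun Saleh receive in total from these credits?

$13,200

Childcare Subsidy: base = 4 × $3,300 = $13,200. $59,050 is below the $76,600 cutoff, so the full $13,200 applies.
Education Credit: $59,050 is at or above $44,700, so the credit is $0.
Total: $13,200 + $0 = $13,200.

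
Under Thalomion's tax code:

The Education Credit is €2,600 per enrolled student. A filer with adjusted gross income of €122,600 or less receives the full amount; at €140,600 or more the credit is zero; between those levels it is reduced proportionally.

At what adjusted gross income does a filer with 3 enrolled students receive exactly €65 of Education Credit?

Full credit = 3 × €2,600 = €7,800.
€65 is 65/7,800 of the full €7,800, so 7,735/7,800 of the €18,000 range has been used: income = €122,600 + €18,000 × 7,735/7,800 = €140,450.

€140,450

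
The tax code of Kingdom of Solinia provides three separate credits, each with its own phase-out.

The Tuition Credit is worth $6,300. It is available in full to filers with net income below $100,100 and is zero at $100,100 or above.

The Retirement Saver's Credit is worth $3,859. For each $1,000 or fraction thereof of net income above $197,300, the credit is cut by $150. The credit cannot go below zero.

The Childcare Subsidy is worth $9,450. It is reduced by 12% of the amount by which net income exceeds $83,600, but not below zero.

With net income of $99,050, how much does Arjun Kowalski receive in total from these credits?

$17,755

Tuition Credit: $99,050 is below the $100,100 cutoff, so the full $6,300 applies.
Retirement Saver's Credit: $99,050 is at or below the $197,300 threshold, so the full $3,859 applies.
Childcare Subsidy: 12% of the $15,450 excess over $83,600 is $1,854; credit = $9,450 − $1,854 = $7,596.
Total: $6,300 + $3,859 + $7,596 = $17,755.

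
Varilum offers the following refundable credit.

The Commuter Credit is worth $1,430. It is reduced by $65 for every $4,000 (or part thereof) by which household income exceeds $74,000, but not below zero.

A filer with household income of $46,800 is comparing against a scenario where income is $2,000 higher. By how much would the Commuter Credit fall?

$0

At $46,800 — $46,800 is at or below the $74,000 threshold, so the full $1,430 applies.
At $48,800 — $48,800 is at or below the $74,000 threshold, so the full $1,430 applies.
Lost: $1,430 − $1,430 = $0.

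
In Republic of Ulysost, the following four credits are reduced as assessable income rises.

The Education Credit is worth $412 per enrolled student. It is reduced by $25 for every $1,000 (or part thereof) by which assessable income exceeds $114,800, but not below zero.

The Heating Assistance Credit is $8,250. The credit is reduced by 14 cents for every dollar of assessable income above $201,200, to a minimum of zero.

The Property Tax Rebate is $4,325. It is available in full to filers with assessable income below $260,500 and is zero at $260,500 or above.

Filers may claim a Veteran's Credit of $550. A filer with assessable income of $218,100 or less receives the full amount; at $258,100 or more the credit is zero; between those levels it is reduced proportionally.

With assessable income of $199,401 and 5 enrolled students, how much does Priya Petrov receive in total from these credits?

Education Credit: base = 5 × $412 = $2,060. income exceeds $114,800 by $84,601 → 85 increments × $25 = $2,125 ≥ base, so the credit is $0.
Heating Assistance Credit: $199,401 is at or below the $201,200 threshold, so the full $8,250 applies.
Property Tax Rebate: $199,401 is below the $260,500 cutoff, so the full $4,325 applies.
Veteran's Credit: $199,401 is at or below the $218,100 threshold, so the full $550 applies.
Total: $0 + $8,250 + $4,325 + $550 = $13,125.

$13,125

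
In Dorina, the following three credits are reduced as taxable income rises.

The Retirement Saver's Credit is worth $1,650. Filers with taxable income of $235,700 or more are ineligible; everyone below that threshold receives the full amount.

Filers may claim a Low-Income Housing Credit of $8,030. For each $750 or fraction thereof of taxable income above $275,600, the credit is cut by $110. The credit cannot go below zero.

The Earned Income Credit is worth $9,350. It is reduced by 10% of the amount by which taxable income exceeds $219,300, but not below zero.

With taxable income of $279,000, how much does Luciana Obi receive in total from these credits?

Retirement Saver's Credit: $279,000 meets or exceeds the $235,700 cutoff, so the credit is $0.
Low-Income Housing Credit: income exceeds $275,600 by $3,400, which is 5 full-or-partial $750 increments; reduction = 5 × $110 = $550, leaving $7,480.
Earned Income Credit: 10% of the $59,700 excess over $219,300 is $5,970; credit = $9,350 − $5,970 = $3,380.
Total: $0 + $7,480 + $3,380 = $10,860.

$10,860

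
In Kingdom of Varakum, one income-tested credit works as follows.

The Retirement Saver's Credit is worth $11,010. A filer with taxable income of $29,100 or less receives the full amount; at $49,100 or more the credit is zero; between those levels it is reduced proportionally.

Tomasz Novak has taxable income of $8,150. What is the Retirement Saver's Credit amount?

$11,010

Retirement Saver's Credit: $8,150 is at or below the $29,100 threshold, so the full $11,010 applies.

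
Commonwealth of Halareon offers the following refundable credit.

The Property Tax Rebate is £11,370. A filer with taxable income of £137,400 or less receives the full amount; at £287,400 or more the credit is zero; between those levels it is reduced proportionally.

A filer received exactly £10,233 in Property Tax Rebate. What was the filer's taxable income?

£152,400

£10,233 is 10,233/11,370 of the full £11,370, so 1,137/11,370 of the £150,000 range has been used: income = £137,400 + £150,000 × 1,137/11,370 = £152,400.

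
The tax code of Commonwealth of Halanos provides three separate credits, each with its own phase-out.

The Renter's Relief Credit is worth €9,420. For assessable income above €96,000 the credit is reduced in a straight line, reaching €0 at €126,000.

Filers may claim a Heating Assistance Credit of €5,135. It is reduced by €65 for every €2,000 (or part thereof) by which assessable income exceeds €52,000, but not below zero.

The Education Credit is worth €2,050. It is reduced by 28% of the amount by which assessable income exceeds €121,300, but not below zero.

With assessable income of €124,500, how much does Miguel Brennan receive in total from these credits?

Renter's Relief Credit: €124,500 is €28,500 into a €30,000 phase-out range, leaving 1,500/30,000 of the credit: €9,420 × 1,500/30,000 = €471.
Heating Assistance Credit: income exceeds €52,000 by €72,500, which is 37 full-or-partial €2,000 increments; reduction = 37 × €65 = €2,405, leaving €2,730.
Education Credit: 28% of the €3,200 excess over €121,300 is €896; credit = €2,050 − €896 = €1,154.
Total: €471 + €2,730 + €1,154 = €4,355.

€4,355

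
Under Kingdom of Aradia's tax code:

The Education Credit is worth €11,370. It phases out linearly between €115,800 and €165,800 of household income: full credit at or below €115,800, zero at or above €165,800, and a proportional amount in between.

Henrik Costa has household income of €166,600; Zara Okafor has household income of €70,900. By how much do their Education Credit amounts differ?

Henrik (€166,600): Education Credit: €166,600 is at or above €165,800, so the credit is €0.
Zara (€70,900): Education Credit: €70,900 is at or below the €115,800 threshold, so the full €11,370 applies.
Difference: |€0 − €11,370| = €11,370.

€11,370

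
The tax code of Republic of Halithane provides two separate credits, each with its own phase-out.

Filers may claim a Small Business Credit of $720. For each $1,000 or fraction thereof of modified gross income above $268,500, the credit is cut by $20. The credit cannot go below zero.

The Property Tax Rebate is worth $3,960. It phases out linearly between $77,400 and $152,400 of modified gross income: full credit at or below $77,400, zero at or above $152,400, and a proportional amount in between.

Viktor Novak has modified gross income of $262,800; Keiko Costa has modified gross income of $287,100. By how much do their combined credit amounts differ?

Viktor ($262,800): Small Business Credit: $262,800 is at or below the $268,500 threshold, so the full $720 applies. Property Tax Rebate: $262,800 is at or above $152,400, so the credit is $0. total $720 + $0 = $720
Keiko ($287,100): Small Business Credit: income exceeds $268,500 by $18,600, which is 19 full-or-partial $1,000 increments; reduction = 19 × $20 = $380, leaving $340. Property Tax Rebate: $287,100 is at or above $152,400, so the credit is $0. total $340 + $0 = $340
Difference: |$720 − $340| = $380.

$380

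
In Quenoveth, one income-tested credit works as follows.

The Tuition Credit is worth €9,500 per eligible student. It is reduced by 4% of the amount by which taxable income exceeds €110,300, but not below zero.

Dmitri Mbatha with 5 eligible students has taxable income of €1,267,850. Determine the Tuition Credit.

€1,198

Tuition Credit: base = 5 × €9,500 = €47,500. 4% of the €1,157,550 excess over €110,300 is €46,302; credit = €47,500 − €46,302 = €1,198.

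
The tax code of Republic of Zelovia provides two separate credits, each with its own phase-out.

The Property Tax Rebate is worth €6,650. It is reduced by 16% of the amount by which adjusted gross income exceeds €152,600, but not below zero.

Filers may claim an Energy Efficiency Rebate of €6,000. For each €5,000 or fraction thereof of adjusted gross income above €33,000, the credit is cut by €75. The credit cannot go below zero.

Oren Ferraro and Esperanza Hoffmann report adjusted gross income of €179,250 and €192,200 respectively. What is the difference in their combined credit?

€2,222

Oren (€179,250): Property Tax Rebate: 16% of the €26,650 excess over €152,600 is €4,264; credit = €6,650 − €4,264 = €2,386. Energy Efficiency Rebate: income exceeds €33,000 by €146,250, which is 30 full-or-partial €5,000 increments; reduction = 30 × €75 = €2,250, leaving €3,750. total €2,386 + €3,750 = €6,136
Esperanza (€192,200): Property Tax Rebate: 16% of the €39,600 excess over €152,600 is €6,336; credit = €6,650 − €6,336 = €314. Energy Efficiency Rebate: income exceeds €33,000 by €159,200, which is 32 full-or-partial €5,000 increments; reduction = 32 × €75 = €2,400, leaving €3,600. total €314 + €3,600 = €3,914
Difference: |€6,136 − €3,914| = €2,222.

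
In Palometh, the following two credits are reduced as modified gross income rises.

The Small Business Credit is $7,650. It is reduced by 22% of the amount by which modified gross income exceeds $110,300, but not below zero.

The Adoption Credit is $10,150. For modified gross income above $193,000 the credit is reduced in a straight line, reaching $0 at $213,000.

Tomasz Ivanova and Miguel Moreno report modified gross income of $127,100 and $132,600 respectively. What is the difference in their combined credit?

$1,210

Tomasz ($127,100): Small Business Credit: 22% of the $16,800 excess over $110,300 is $3,696; credit = $7,650 − $3,696 = $3,954. Adoption Credit: $127,100 is at or below the $193,000 threshold, so the full $10,150 applies. total $3,954 + $10,150 = $14,104
Miguel ($132,600): Small Business Credit: 22% of the $22,300 excess over $110,300 is $4,906; credit = $7,650 − $4,906 = $2,744. Adoption Credit: $132,600 is at or below the $193,000 threshold, so the full $10,150 applies. total $2,744 + $10,150 = $12,894
Difference: |$14,104 − $12,894| = $1,210.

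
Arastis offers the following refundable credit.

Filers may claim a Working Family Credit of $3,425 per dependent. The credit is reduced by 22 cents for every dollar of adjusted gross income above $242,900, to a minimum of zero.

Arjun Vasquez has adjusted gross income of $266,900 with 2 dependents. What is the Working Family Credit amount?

Working Family Credit: base = 2 × $3,425 = $6,850. 22% of the $24,000 excess over $242,900 is $5,280; credit = $6,850 − $5,280 = $1,570.

$1,570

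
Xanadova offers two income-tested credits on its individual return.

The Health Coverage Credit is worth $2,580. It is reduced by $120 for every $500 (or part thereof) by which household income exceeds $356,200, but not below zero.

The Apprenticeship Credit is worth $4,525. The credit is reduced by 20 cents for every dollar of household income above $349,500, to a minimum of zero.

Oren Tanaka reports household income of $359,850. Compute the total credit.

$4,075

Health Coverage Credit: income exceeds $356,200 by $3,650, which is 8 full-or-partial $500 increments; reduction = 8 × $120 = $960, leaving $1,620.
Apprenticeship Credit: 20% of the $10,350 excess over $349,500 is $2,070; credit = $4,525 − $2,070 = $2,455.
Total: $1,620 + $2,455 = $4,075.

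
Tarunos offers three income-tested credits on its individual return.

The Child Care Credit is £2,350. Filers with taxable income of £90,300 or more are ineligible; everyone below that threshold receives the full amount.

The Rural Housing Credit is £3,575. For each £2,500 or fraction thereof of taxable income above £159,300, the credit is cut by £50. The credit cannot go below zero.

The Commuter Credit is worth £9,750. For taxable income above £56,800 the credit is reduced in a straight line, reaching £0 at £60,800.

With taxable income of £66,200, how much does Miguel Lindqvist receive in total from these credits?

£5,925

Child Care Credit: £66,200 is below the £90,300 cutoff, so the full £2,350 applies.
Rural Housing Credit: £66,200 is at or below the £159,300 threshold, so the full £3,575 applies.
Commuter Credit: £66,200 is at or above £60,800, so the credit is £0.
Total: £2,350 + £3,575 + £0 = £5,925.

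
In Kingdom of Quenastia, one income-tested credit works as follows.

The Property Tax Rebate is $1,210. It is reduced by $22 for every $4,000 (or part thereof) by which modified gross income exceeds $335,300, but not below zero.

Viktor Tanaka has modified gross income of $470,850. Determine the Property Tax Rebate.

Property Tax Rebate: income exceeds $335,300 by $135,550, which is 34 full-or-partial $4,000 increments; reduction = 34 × $22 = $748, leaving $462.

$462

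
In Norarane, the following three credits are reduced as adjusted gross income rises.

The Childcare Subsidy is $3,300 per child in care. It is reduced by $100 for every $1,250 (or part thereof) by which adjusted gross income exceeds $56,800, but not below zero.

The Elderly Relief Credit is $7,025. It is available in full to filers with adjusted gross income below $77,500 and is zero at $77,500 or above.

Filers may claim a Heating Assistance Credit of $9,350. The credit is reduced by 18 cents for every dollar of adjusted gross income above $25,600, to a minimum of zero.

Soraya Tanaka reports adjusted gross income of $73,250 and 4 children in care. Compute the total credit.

Childcare Subsidy: base = 4 × $3,300 = $13,200. income exceeds $56,800 by $16,450, which is 14 full-or-partial $1,250 increments; reduction = 14 × $100 = $1,400, leaving $11,800.
Elderly Relief Credit: $73,250 is below the $77,500 cutoff, so the full $7,025 applies.
Heating Assistance Credit: 18% of the $47,650 excess over $25,600 is $8,577; credit = $9,350 − $8,577 = $773.
Total: $11,800 + $7,025 + $773 = $19,598.

$19,598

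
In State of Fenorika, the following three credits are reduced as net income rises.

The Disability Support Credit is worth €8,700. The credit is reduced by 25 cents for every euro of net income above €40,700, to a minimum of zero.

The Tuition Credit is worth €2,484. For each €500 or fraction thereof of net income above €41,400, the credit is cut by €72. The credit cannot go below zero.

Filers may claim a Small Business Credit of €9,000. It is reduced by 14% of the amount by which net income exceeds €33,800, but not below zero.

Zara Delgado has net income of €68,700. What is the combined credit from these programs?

€5,814

Disability Support Credit: 25% of the €28,000 excess over €40,700 is €7,000; credit = €8,700 − €7,000 = €1,700.
Tuition Credit: income exceeds €41,400 by €27,300 → 55 increments × €72 = €3,960 ≥ base, so the credit is €0.
Small Business Credit: 14% of the €34,900 excess over €33,800 is €4,886; credit = €9,000 − €4,886 = €4,114.
Total: €1,700 + €0 + €4,114 = €5,814.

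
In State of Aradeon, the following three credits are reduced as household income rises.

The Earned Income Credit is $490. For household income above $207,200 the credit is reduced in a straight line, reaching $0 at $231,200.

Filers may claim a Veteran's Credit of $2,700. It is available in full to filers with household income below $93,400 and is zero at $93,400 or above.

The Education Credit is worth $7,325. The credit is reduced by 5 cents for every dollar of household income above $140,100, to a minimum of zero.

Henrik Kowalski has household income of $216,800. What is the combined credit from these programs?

$3,784

Earned Income Credit: $216,800 is $9,600 into a $24,000 phase-out range, leaving 14,400/24,000 of the credit: $490 × 14,400/24,000 = $294.
Veteran's Credit: $216,800 meets or exceeds the $93,400 cutoff, so the credit is $0.
Education Credit: 5% of the $76,700 excess over $140,100 is $3,835; credit = $7,325 − $3,835 = $3,490.
Total: $294 + $0 + $3,490 = $3,784.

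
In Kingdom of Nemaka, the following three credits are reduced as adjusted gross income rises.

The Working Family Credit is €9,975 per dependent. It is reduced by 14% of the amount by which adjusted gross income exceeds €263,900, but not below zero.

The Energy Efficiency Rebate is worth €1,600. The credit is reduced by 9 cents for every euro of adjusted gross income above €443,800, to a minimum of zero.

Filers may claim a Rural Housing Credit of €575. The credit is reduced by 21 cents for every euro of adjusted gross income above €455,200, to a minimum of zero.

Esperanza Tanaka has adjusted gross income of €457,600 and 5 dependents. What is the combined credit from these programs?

Working Family Credit: base = 5 × €9,975 = €49,875. 14% of the €193,700 excess over €263,900 is €27,118; credit = €49,875 − €27,118 = €22,757.
Energy Efficiency Rebate: 9% of the €13,800 excess over €443,800 is €1,242; credit = €1,600 − €1,242 = €358.
Rural Housing Credit: 21% of the €2,400 excess over €455,200 is €504; credit = €575 − €504 = €71.
Total: €22,757 + €358 + €71 = €23,186.

€23,186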